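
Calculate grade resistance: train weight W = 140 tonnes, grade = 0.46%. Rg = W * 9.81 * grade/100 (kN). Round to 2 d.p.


Rg = W * 9.81 * grade / 100
Rg = 140 * 9.81 * 0.46 / 100
Rg = 1373.4 * 0.0046
Rg = 6.32 kN

6.32


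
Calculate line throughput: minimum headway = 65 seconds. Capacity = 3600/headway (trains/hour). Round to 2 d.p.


Capacity = 3600 / headway
Capacity = 3600 / 65
Capacity = 55.38 trains/hour

55.38


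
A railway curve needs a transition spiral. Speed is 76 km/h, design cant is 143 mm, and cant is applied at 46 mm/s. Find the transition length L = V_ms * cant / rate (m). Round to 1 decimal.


Convert speed: V = 76 / 3.6 = 21.1111 m/s
L = 21.1111 * 143 / 46
L = 3018.8889 / 46
L = 65.6 m

65.6


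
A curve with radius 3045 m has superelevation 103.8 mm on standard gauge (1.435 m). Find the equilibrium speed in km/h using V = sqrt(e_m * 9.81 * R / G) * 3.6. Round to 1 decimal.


Convert cant: e = 103.8 mm = 0.1038 m
V_ms = sqrt(0.1038 * 9.81 * 3045 / 1.435)
V_ms = sqrt(2160.736244) = 46.4837 m/s
V = 46.4837 * 3.6 = 167.3 km/h

167.3


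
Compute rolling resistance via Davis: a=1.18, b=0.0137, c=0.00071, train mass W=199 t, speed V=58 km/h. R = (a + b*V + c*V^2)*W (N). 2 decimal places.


b*V = 0.0137 * 58 = 0.7946
c*V^2 = 0.00071 * 3364 = 2.38844
R_per_t = 1.18 + 0.7946 + 2.38844 = 4.36304 N/t
R_total = 4.36304 * 199 = 868.24 N

868.24


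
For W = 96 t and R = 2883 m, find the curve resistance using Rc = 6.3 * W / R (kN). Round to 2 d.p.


Rc = 6.3 * W / R
Rc = 6.3 * 96 / 2883
Rc = 604.8 / 2883
Rc = 0.21 kN

0.21


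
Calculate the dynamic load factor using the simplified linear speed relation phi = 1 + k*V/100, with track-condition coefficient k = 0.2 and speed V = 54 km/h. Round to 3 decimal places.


phi = 1 + k * V / 100
phi = 1 + 0.2 * 54 / 100
phi = 1 + 0.108
phi = 1.108

1.108


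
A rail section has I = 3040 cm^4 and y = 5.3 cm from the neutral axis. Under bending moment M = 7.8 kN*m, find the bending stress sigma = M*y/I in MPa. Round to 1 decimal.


Convert units:
M = 7.8 kN*m = 7800000 N*mm
y = 5.3 cm = 53 mm
I = 3040 cm^4 = 30400000 mm^4
sigma = 7800000 * 53 / 30400000
sigma = 13.6 MPa

13.6


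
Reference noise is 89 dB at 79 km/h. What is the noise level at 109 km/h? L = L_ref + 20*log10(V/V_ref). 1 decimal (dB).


V/V_ref = 109 / 79 = 1.379747
log10(1.379747) = 0.139799
20 * 0.139799 = 2.796
L = 89 + 2.796 = 91.8 dB

91.8


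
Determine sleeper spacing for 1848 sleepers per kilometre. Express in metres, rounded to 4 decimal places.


Spacing = 1000 m / number of sleepers
Spacing = 1000 / 1848
Spacing = 0.5411 m

0.5411


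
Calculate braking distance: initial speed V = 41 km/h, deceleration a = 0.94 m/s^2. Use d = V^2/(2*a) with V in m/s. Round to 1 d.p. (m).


Convert speed: V = 41 / 3.6 = 11.3889 m/s
V^2 = 129.7068
d = 129.7068 / (2 * 0.94)
d = 129.7068 / 1.88
d = 69.0 m

69.0


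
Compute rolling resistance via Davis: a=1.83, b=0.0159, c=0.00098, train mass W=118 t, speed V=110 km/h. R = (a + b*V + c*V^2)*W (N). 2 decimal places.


b*V = 0.0159 * 110 = 1.749
c*V^2 = 0.00098 * 12100 = 11.858
R_per_t = 1.83 + 1.749 + 11.858 = 15.437 N/t
R_total = 15.437 * 118 = 1821.57 N

1821.57


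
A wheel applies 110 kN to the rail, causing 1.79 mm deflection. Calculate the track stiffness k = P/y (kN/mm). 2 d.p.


Track stiffness k = P / y
k = 110 / 1.79
k = 61.45 kN/mm

61.45


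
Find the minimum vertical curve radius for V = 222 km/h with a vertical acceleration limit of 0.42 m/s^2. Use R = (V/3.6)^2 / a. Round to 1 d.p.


Convert speed: V = 222 / 3.6 = 61.6667 m/s
V^2 = 3802.7778 m^2/s^2
R_v = 3802.7778 / 0.42
R_v = 9054.2 m

9054.2


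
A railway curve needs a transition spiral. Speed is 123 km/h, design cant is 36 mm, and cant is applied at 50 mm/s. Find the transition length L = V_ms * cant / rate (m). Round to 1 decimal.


Convert speed: V = 123 / 3.6 = 34.1667 m/s
L = 34.1667 * 36 / 50
L = 1230.0 / 50
L = 24.6 m

24.6


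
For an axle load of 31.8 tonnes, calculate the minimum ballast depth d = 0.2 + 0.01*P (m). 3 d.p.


d = 0.2 + 0.01 * 31.8
d = 0.2 + 0.318
d = 0.518 m

0.518


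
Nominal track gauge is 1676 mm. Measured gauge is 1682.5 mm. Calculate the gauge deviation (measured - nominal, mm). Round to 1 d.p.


Deviation = measured - nominal
Deviation = 1682.5 - 1676
Deviation = 6.5 mm

6.5


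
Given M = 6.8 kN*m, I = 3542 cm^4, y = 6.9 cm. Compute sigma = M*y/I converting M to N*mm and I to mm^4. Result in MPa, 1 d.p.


Convert units:
M = 6.8 kN*m = 6800000 N*mm
y = 6.9 cm = 69 mm
I = 3542 cm^4 = 35420000 mm^4
sigma = 6800000 * 69 / 35420000
sigma = 13.2 MPa

13.2


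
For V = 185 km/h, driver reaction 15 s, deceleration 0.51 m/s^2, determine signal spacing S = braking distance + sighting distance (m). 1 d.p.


V = 185 / 3.6 = 51.3889 m/s
Braking distance = 51.3889^2 / (2*0.51) = 2589.0372 m
Sighting distance = 51.3889 * 15 = 770.8333 m
S = 2589.0372 + 770.8333 = 3359.9 m

3359.9


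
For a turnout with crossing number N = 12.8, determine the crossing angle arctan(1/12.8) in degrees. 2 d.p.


1/N = 1/12.8 = 0.078125
angle = arctan(0.078125) = 0.077967 rad
angle = 0.077967 * 180/pi = 4.47 degrees

4.47


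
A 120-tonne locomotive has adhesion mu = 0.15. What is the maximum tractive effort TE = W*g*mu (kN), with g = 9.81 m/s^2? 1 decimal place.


TE_max = W * g * mu
TE_max = 120 * 9.81 * 0.15
TE_max = 1177.2 * 0.15
TE_max = 176.6 kN

176.6


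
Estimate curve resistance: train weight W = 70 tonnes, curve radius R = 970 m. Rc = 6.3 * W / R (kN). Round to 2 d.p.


Rc = 6.3 * W / R
Rc = 6.3 * 70 / 970
Rc = 441.0 / 970
Rc = 0.45 kN

0.45


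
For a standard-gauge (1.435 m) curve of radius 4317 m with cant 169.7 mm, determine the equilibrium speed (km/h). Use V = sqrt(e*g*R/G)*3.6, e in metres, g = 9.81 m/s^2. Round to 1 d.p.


Convert cant: e = 169.7 mm = 0.1697 m
V_ms = sqrt(0.1697 * 9.81 * 4317 / 1.435)
V_ms = sqrt(5008.192313) = 70.7686 m/s
V = 70.7686 * 3.6 = 254.8 km/h

254.8


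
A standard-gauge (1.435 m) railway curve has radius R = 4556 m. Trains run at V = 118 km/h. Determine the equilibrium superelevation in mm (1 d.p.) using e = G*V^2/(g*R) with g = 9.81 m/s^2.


Convert speed: V = 118 / 3.6 = 32.7778 m/s
Apply formula: e = 1.435 * 32.7778^2 / (9.81 * 4556)
e = 1.435 * 1074.3827 / 44694.36
e = 0.034495 m = 34.5 mm

34.5


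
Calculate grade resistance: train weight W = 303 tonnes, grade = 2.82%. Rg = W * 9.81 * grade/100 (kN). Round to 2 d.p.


Rg = W * 9.81 * grade / 100
Rg = 303 * 9.81 * 2.82 / 100
Rg = 2972.43 * 0.0282
Rg = 83.82 kN

83.82


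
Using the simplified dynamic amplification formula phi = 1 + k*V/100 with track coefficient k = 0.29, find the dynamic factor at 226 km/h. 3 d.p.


phi = 1 + k * V / 100
phi = 1 + 0.29 * 226 / 100
phi = 1 + 0.6554
phi = 1.655

1.655


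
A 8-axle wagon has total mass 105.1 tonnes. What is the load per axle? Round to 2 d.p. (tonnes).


Load per axle = total weight / number of axles
Load = 105.1 / 8
Load = 13.14 tonnes

13.14


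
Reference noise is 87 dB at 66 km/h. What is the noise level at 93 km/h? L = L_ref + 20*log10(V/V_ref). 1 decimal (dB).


V/V_ref = 93 / 66 = 1.409091
log10(1.409091) = 0.148939
20 * 0.148939 = 2.9788
L = 87 + 2.9788 = 90.0 dB

90.0


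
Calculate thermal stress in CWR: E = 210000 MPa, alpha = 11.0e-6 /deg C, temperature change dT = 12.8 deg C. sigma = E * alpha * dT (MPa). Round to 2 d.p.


sigma = E * alpha * dT
sigma = 210000 * 11.0e-6 * 12.8
sigma = 2.31 * 12.8
sigma = 29.57 MPa

29.57


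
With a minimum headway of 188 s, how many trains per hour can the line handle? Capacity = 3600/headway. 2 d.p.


Capacity = 3600 / headway
Capacity = 3600 / 188
Capacity = 19.15 trains/hour

19.15


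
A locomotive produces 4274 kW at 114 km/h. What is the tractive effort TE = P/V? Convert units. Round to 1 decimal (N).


Convert: P = 4274 kW = 4274000 W
V = 114 / 3.6 = 31.6667 m/s
TE = 4274000 / 31.6667
TE = 134968.4 N

134968.4


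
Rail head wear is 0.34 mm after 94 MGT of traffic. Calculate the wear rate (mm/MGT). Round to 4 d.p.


Wear rate = total wear / cumulative tonnage
Rate = 0.34 / 94
Rate = 0.0036 mm/MGT

0.0036


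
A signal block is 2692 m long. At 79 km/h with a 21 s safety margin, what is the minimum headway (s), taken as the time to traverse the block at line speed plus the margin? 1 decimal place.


V = 79 / 3.6 = 21.9444 m/s
Block traversal time = 2692 / 21.9444 = 122.6734 s
Headway = 122.6734 + 21
Headway = 143.7 s

143.7


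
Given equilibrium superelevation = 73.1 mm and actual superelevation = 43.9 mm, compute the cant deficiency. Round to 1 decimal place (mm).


Cant deficiency = equilibrium cant - actual cant
CD = 73.1 - 43.9
CD = 29.2 mm

29.2


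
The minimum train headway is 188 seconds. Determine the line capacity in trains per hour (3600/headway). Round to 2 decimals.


Capacity = 3600 / headway
Capacity = 3600 / 188
Capacity = 19.15 trains/hour

19.15


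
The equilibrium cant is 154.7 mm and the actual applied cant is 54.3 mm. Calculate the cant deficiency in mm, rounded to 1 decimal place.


Cant deficiency = equilibrium cant - actual cant
CD = 154.7 - 54.3
CD = 100.4 mm

100.4


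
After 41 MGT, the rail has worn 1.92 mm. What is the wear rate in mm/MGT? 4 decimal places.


Wear rate = total wear / cumulative tonnage
Rate = 1.92 / 41
Rate = 0.0468 mm/MGT

0.0468


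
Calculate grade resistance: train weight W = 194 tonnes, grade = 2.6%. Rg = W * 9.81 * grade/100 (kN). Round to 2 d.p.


Rg = W * 9.81 * grade / 100
Rg = 194 * 9.81 * 2.6 / 100
Rg = 1903.14 * 0.026
Rg = 49.48 kN

49.48


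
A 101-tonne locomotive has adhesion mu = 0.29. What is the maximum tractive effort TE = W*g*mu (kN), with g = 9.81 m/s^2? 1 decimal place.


TE_max = W * g * mu
TE_max = 101 * 9.81 * 0.29
TE_max = 990.81 * 0.29
TE_max = 287.3 kN

287.3


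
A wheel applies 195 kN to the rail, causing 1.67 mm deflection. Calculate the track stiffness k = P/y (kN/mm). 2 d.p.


Track stiffness k = P / y
k = 195 / 1.67
k = 116.77 kN/mm

116.77


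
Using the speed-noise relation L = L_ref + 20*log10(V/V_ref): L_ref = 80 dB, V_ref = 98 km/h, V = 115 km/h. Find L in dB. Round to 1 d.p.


V/V_ref = 115 / 98 = 1.173469
log10(1.173469) = 0.069472
20 * 0.069472 = 1.3894
L = 80 + 1.3894 = 81.4 dB

81.4


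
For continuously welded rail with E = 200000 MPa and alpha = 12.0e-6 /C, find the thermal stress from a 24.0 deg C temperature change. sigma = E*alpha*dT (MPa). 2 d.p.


sigma = E * alpha * dT
sigma = 200000 * 12.0e-6 * 24.0
sigma = 2.4 * 24.0
sigma = 57.60 MPa

57.60


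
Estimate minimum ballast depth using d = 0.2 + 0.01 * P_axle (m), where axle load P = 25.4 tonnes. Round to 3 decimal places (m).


d = 0.2 + 0.01 * 25.4
d = 0.2 + 0.254
d = 0.454 m

0.454


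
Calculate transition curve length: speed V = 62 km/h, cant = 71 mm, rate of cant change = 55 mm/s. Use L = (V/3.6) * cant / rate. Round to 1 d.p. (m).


Convert speed: V = 62 / 3.6 = 17.2222 m/s
L = 17.2222 * 71 / 55
L = 1222.7778 / 55
L = 22.2 m

22.2


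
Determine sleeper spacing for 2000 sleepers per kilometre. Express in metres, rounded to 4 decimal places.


Spacing = 1000 m / number of sleepers
Spacing = 1000 / 2000
Spacing = 0.5000 m

0.5000


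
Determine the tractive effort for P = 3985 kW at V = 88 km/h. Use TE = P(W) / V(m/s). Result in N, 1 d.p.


Convert: P = 3985 kW = 3985000 W
V = 88 / 3.6 = 24.4444 m/s
TE = 3985000 / 24.4444
TE = 163022.7 N

163022.7


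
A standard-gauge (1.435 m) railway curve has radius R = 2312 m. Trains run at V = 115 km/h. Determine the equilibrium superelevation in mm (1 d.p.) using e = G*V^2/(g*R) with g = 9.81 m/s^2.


Convert speed: V = 115 / 3.6 = 31.9444 m/s
Apply formula: e = 1.435 * 31.9444^2 / (9.81 * 2312)
e = 1.435 * 1020.4475 / 22680.72
e = 0.064563 m = 64.6 mm

64.6


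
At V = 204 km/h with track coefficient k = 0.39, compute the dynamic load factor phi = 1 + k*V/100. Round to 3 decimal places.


phi = 1 + k * V / 100
phi = 1 + 0.39 * 204 / 100
phi = 1 + 0.7956
phi = 1.796

1.796


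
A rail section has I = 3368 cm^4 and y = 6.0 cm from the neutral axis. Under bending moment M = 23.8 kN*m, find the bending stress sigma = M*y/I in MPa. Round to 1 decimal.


Convert units:
M = 23.8 kN*m = 23800000 N*mm
y = 6.0 cm = 60 mm
I = 3368 cm^4 = 33680000 mm^4
sigma = 23800000 * 60 / 33680000
sigma = 42.4 MPa

42.4


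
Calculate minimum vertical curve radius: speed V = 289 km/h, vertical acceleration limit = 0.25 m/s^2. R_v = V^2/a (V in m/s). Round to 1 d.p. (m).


Convert speed: V = 289 / 3.6 = 80.2778 m/s
V^2 = 6444.5216 m^2/s^2
R_v = 6444.5216 / 0.25
R_v = 25778.1 m

25778.1


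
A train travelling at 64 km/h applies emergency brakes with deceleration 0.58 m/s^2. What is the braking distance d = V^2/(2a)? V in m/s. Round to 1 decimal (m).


Convert speed: V = 64 / 3.6 = 17.7778 m/s
V^2 = 316.0494
d = 316.0494 / (2 * 0.58)
d = 316.0494 / 1.16
d = 272.5 m

272.5


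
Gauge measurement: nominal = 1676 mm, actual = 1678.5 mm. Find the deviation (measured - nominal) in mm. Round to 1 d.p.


Deviation = measured - nominal
Deviation = 1678.5 - 1676
Deviation = 2.5 mm

2.5


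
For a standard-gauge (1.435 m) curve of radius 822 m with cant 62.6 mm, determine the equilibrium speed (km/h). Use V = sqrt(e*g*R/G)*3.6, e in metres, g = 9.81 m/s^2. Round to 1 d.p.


Convert cant: e = 62.6 mm = 0.0626 m
V_ms = sqrt(0.0626 * 9.81 * 822 / 1.435)
V_ms = sqrt(351.773611) = 18.7556 m/s
V = 18.7556 * 3.6 = 67.5 km/h

67.5


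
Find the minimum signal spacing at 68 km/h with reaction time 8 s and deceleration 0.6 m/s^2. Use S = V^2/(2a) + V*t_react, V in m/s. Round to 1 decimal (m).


V = 68 / 3.6 = 18.8889 m/s
Braking distance = 18.8889^2 / (2*0.6) = 297.3251 m
Sighting distance = 18.8889 * 8 = 151.1111 m
S = 297.3251 + 151.1111 = 448.4 m

448.4


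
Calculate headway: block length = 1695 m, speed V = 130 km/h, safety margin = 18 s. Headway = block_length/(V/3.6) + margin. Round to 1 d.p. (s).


V = 130 / 3.6 = 36.1111 m/s
Block traversal time = 1695 / 36.1111 = 46.9385 s
Headway = 46.9385 + 18
Headway = 64.9 s

64.9


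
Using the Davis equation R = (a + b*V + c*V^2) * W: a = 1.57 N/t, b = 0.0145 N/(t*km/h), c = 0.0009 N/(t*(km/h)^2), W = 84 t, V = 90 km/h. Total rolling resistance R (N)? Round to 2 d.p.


b*V = 0.0145 * 90 = 1.305
c*V^2 = 0.0009 * 8100 = 7.29
R_per_t = 1.57 + 1.305 + 7.29 = 10.165 N/t
R_total = 10.165 * 84 = 853.86 N

853.86


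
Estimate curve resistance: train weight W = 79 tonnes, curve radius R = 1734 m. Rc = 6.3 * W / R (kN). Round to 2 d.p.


Rc = 6.3 * W / R
Rc = 6.3 * 79 / 1734
Rc = 497.7 / 1734
Rc = 0.29 kN

0.29


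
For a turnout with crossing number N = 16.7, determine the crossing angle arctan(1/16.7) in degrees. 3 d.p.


1/N = 1/16.7 = 0.05988
angle = arctan(0.05988) = 0.059809 rad
angle = 0.059809 * 180/pi = 3.427 degrees

3.427


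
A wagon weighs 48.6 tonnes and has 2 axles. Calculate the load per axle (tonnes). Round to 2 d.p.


Load per axle = total weight / number of axles
Load = 48.6 / 2
Load = 24.30 tonnes

24.30


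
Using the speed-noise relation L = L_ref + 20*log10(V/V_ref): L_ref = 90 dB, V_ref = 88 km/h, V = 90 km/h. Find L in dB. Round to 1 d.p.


V/V_ref = 90 / 88 = 1.022727
log10(1.022727) = 0.00976
20 * 0.00976 = 0.1952
L = 90 + 0.1952 = 90.2 dB

90.2


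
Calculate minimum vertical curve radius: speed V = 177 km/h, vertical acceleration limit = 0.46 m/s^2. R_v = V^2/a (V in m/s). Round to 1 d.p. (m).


Convert speed: V = 177 / 3.6 = 49.1667 m/s
V^2 = 2417.3611 m^2/s^2
R_v = 2417.3611 / 0.46
R_v = 5255.1 m

5255.1


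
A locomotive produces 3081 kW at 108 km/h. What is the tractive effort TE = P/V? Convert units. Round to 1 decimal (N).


Convert: P = 3081 kW = 3081000 W
V = 108 / 3.6 = 30.0 m/s
TE = 3081000 / 30.0
TE = 102700.0 N

102700.0


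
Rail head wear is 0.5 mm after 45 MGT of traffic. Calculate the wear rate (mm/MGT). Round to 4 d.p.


Wear rate = total wear / cumulative tonnage
Rate = 0.5 / 45
Rate = 0.0111 mm/MGT

0.0111


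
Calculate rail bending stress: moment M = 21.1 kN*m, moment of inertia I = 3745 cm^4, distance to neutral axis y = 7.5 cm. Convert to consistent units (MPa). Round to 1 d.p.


Convert units:
M = 21.1 kN*m = 21100000 N*mm
y = 7.5 cm = 75 mm
I = 3745 cm^4 = 37450000 mm^4
sigma = 21100000 * 75 / 37450000
sigma = 42.3 MPa

42.3


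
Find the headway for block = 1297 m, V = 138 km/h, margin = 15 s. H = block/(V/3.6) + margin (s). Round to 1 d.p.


V = 138 / 3.6 = 38.3333 m/s
Block traversal time = 1297 / 38.3333 = 33.8348 s
Headway = 33.8348 + 15
Headway = 48.8 s

48.8


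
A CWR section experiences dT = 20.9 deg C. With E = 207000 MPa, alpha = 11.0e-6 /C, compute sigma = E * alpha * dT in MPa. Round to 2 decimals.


sigma = E * alpha * dT
sigma = 207000 * 11.0e-6 * 20.9
sigma = 2.277 * 20.9
sigma = 47.59 MPa

47.59


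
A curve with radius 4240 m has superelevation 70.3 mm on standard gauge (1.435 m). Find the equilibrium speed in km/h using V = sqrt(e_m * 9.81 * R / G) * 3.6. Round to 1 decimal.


Convert cant: e = 70.3 mm = 0.0703 m
V_ms = sqrt(0.0703 * 9.81 * 4240 / 1.435)
V_ms = sqrt(2037.690815) = 45.1408 m/s
V = 45.1408 * 3.6 = 162.5 km/h

162.5


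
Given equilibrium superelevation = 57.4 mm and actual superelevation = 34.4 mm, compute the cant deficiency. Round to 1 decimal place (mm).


Cant deficiency = equilibrium cant - actual cant
CD = 57.4 - 34.4
CD = 23.0 mm

23.0


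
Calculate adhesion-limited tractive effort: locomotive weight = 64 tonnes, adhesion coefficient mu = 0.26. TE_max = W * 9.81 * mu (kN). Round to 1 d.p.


TE_max = W * g * mu
TE_max = 64 * 9.81 * 0.26
TE_max = 627.84 * 0.26
TE_max = 163.2 kN

163.2


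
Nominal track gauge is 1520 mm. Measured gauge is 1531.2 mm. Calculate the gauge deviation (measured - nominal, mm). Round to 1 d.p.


Deviation = measured - nominal
Deviation = 1531.2 - 1520
Deviation = 11.2 mm

11.2


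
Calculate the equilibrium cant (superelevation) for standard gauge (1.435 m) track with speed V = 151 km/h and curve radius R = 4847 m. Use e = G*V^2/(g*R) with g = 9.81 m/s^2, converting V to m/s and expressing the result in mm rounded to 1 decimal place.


Convert speed: V = 151 / 3.6 = 41.9444 m/s
Apply formula: e = 1.435 * 41.9444^2 / (9.81 * 4847)
e = 1.435 * 1759.3364 / 47549.07
e = 0.053096 m = 53.1 mm

53.1


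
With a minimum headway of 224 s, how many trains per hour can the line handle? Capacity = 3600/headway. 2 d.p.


Capacity = 3600 / headway
Capacity = 3600 / 224
Capacity = 16.07 trains/hour

16.07


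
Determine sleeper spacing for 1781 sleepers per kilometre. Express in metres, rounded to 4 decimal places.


Spacing = 1000 m / number of sleepers
Spacing = 1000 / 1781
Spacing = 0.5615 m

0.5615


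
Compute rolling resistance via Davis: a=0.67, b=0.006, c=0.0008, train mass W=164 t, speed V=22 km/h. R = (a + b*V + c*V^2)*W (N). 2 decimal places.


b*V = 0.006 * 22 = 0.132
c*V^2 = 0.0008 * 484 = 0.3872
R_per_t = 0.67 + 0.132 + 0.3872 = 1.1892 N/t
R_total = 1.1892 * 164 = 195.03 N

195.03


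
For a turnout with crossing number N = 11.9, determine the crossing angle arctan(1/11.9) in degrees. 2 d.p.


1/N = 1/11.9 = 0.084034
angle = arctan(0.084034) = 0.083837 rad
angle = 0.083837 * 180/pi = 4.80 degrees

4.80


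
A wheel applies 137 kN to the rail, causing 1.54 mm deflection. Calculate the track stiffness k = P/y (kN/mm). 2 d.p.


Track stiffness k = P / y
k = 137 / 1.54
k = 88.96 kN/mm

88.96


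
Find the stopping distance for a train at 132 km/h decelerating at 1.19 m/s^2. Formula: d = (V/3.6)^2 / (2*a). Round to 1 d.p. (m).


Convert speed: V = 132 / 3.6 = 36.6667 m/s
V^2 = 1344.4444
d = 1344.4444 / (2 * 1.19)
d = 1344.4444 / 2.38
d = 564.9 m

564.9


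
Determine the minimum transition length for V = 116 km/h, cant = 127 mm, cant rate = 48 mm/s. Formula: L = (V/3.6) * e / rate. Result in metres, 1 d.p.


Convert speed: V = 116 / 3.6 = 32.2222 m/s
L = 32.2222 * 127 / 48
L = 4092.2222 / 48
L = 85.3 m

85.3


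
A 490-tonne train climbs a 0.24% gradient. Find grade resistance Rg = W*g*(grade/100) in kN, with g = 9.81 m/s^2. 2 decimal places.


Rg = W * 9.81 * grade / 100
Rg = 490 * 9.81 * 0.24 / 100
Rg = 4806.9 * 0.0024
Rg = 11.54 kN

11.54


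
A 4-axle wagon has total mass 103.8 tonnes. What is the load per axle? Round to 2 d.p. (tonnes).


Load per axle = total weight / number of axles
Load = 103.8 / 4
Load = 25.95 tonnes

25.95


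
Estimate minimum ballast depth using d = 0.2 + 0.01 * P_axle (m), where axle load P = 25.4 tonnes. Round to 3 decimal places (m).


d = 0.2 + 0.01 * 25.4
d = 0.2 + 0.254
d = 0.454 m

0.454


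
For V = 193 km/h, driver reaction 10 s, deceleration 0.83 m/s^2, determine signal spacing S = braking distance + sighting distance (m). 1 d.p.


V = 193 / 3.6 = 53.6111 m/s
Braking distance = 53.6111^2 / (2*0.83) = 1731.4164 m
Sighting distance = 53.6111 * 10 = 536.1111 m
S = 1731.4164 + 536.1111 = 2267.5 m

2267.5


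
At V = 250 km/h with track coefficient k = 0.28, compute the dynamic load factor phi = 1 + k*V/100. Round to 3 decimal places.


phi = 1 + k * V / 100
phi = 1 + 0.28 * 250 / 100
phi = 1 + 0.7
phi = 1.700

1.700


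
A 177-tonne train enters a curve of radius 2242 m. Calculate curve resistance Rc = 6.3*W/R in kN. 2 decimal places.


Rc = 6.3 * W / R
Rc = 6.3 * 177 / 2242
Rc = 1115.1 / 2242
Rc = 0.50 kN

0.50


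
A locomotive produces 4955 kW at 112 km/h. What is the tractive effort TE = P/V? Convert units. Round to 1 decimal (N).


Convert: P = 4955 kW = 4955000 W
V = 112 / 3.6 = 31.1111 m/s
TE = 4955000 / 31.1111
TE = 159267.9 N

159267.9


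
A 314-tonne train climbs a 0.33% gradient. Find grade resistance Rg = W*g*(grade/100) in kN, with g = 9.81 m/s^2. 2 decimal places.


Rg = W * 9.81 * grade / 100
Rg = 314 * 9.81 * 0.33 / 100
Rg = 3080.34 * 0.0033
Rg = 10.17 kN

10.17


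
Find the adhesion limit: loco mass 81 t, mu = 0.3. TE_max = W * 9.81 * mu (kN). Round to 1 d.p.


TE_max = W * g * mu
TE_max = 81 * 9.81 * 0.3
TE_max = 794.61 * 0.3
TE_max = 238.4 kN

238.4


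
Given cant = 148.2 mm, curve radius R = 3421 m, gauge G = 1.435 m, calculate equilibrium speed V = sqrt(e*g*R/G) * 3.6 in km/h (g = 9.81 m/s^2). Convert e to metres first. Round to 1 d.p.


Convert cant: e = 148.2 mm = 0.1482 m
V_ms = sqrt(0.1482 * 9.81 * 3421 / 1.435)
V_ms = sqrt(3465.918803) = 58.8721 m/s
V = 58.8721 * 3.6 = 211.9 km/h

211.9


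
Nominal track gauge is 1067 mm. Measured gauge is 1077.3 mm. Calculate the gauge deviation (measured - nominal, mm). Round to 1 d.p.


Deviation = measured - nominal
Deviation = 1077.3 - 1067
Deviation = 10.3 mm

10.3


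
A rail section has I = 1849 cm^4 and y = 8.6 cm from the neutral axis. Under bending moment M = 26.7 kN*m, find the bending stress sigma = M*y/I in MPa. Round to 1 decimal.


Convert units:
M = 26.7 kN*m = 26700000 N*mm
y = 8.6 cm = 86 mm
I = 1849 cm^4 = 18490000 mm^4
sigma = 26700000 * 86 / 18490000
sigma = 124.2 MPa

124.2


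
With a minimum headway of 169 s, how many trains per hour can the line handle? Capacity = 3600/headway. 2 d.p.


Capacity = 3600 / headway
Capacity = 3600 / 169
Capacity = 21.30 trains/hour

21.30


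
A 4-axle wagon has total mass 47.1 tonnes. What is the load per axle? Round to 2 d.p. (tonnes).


Load per axle = total weight / number of axles
Load = 47.1 / 4
Load = 11.78 tonnes

11.78


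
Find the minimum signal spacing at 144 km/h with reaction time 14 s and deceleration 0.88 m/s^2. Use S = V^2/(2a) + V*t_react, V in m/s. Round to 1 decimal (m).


V = 144 / 3.6 = 40.0 m/s
Braking distance = 40.0^2 / (2*0.88) = 909.0909 m
Sighting distance = 40.0 * 14 = 560.0 m
S = 909.0909 + 560.0 = 1469.1 m

1469.1


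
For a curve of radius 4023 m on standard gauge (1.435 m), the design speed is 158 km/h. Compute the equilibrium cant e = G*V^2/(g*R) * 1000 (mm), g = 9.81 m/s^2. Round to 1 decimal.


Convert speed: V = 158 / 3.6 = 43.8889 m/s
Apply formula: e = 1.435 * 43.8889^2 / (9.81 * 4023)
e = 1.435 * 1926.2346 / 39465.63
e = 0.070039 m = 70.0 mm

70.0


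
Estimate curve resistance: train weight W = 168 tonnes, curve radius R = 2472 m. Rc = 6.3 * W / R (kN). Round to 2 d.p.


Rc = 6.3 * W / R
Rc = 6.3 * 168 / 2472
Rc = 1058.4 / 2472
Rc = 0.43 kN

0.43


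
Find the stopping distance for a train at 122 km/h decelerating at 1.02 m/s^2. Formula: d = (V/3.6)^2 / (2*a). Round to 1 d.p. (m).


Convert speed: V = 122 / 3.6 = 33.8889 m/s
V^2 = 1148.4568
d = 1148.4568 / (2 * 1.02)
d = 1148.4568 / 2.04
d = 563.0 m

563.0


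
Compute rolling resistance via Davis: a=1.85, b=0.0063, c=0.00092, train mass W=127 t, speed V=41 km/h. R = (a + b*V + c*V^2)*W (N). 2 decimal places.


b*V = 0.0063 * 41 = 0.2583
c*V^2 = 0.00092 * 1681 = 1.54652
R_per_t = 1.85 + 0.2583 + 1.54652 = 3.65482 N/t
R_total = 3.65482 * 127 = 464.16 N

464.16


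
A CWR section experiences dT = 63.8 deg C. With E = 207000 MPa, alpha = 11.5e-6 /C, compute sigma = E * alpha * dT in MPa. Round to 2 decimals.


sigma = E * alpha * dT
sigma = 207000 * 11.5e-6 * 63.8
sigma = 2.3805 * 63.8
sigma = 151.88 MPa

151.88


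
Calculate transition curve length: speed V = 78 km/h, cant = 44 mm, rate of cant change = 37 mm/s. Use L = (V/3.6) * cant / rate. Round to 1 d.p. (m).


Convert speed: V = 78 / 3.6 = 21.6667 m/s
L = 21.6667 * 44 / 37
L = 953.3333 / 37
L = 25.8 m

25.8


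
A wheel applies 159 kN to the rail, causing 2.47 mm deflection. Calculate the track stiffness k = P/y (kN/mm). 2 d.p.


Track stiffness k = P / y
k = 159 / 2.47
k = 64.37 kN/mm

64.37


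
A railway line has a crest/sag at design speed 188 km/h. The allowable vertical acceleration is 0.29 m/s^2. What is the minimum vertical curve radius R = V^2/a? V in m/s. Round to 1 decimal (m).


Convert speed: V = 188 / 3.6 = 52.2222 m/s
V^2 = 2727.1605 m^2/s^2
R_v = 2727.1605 / 0.29
R_v = 9404.0 m

9404.0


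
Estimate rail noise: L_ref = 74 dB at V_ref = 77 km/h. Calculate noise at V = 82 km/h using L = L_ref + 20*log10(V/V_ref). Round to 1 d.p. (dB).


V/V_ref = 82 / 77 = 1.064935
log10(1.064935) = 0.027323
20 * 0.027323 = 0.5465
L = 74 + 0.5465 = 74.5 dB

74.5


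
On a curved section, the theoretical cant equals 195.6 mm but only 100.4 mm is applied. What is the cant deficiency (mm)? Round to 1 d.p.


Cant deficiency = equilibrium cant - actual cant
CD = 195.6 - 100.4
CD = 95.2 mm

95.2


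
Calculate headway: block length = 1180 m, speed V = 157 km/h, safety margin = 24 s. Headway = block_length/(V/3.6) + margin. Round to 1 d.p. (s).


V = 157 / 3.6 = 43.6111 m/s
Block traversal time = 1180 / 43.6111 = 27.0573 s
Headway = 27.0573 + 24
Headway = 51.1 s

51.1


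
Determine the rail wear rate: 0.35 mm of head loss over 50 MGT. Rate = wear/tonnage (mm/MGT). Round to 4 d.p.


Wear rate = total wear / cumulative tonnage
Rate = 0.35 / 50
Rate = 0.0070 mm/MGT

0.0070


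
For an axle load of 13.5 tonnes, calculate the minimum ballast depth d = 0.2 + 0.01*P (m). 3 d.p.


d = 0.2 + 0.01 * 13.5
d = 0.2 + 0.135
d = 0.335 m

0.335


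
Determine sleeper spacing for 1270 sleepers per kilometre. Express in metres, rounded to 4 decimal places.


Spacing = 1000 m / number of sleepers
Spacing = 1000 / 1270
Spacing = 0.7874 m

0.7874


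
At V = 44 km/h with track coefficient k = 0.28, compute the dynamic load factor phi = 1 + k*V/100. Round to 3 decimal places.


phi = 1 + k * V / 100
phi = 1 + 0.28 * 44 / 100
phi = 1 + 0.1232
phi = 1.123

1.123


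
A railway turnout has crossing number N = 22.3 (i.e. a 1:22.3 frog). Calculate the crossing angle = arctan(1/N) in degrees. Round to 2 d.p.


1/N = 1/22.3 = 0.044843
angle = arctan(0.044843) = 0.044813 rad
angle = 0.044813 * 180/pi = 2.57 degrees

2.57


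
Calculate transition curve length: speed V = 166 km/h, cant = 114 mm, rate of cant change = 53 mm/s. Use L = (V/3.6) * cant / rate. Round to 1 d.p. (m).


Convert speed: V = 166 / 3.6 = 46.1111 m/s
L = 46.1111 * 114 / 53
L = 5256.6667 / 53
L = 99.2 m

99.2


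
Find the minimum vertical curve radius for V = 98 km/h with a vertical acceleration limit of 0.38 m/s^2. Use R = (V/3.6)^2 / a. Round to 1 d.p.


Convert speed: V = 98 / 3.6 = 27.2222 m/s
V^2 = 741.0494 m^2/s^2
R_v = 741.0494 / 0.38
R_v = 1950.1 m

1950.1


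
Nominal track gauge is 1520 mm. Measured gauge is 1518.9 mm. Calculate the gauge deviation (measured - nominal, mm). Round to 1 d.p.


Deviation = measured - nominal
Deviation = 1518.9 - 1520
Deviation = -1.1 mm

-1.1


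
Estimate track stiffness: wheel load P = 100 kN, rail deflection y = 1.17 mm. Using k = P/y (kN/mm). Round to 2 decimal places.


Track stiffness k = P / y
k = 100 / 1.17
k = 85.47 kN/mm

85.47


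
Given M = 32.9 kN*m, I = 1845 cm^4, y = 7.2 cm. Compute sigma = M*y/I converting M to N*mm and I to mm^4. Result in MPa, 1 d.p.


Convert units:
M = 32.9 kN*m = 32900000 N*mm
y = 7.2 cm = 72 mm
I = 1845 cm^4 = 18450000 mm^4
sigma = 32900000 * 72 / 18450000
sigma = 128.4 MPa

128.4


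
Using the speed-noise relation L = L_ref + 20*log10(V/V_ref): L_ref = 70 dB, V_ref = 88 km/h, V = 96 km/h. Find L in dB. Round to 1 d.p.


V/V_ref = 96 / 88 = 1.090909
log10(1.090909) = 0.037789
20 * 0.037789 = 0.7558
L = 70 + 0.7558 = 70.8 dB

70.8


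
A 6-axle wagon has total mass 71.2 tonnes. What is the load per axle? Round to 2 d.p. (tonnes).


Load per axle = total weight / number of axles
Load = 71.2 / 6
Load = 11.87 tonnes

11.87


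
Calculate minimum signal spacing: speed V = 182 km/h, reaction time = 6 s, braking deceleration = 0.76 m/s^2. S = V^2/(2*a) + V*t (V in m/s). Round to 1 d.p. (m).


V = 182 / 3.6 = 50.5556 m/s
Braking distance = 50.5556^2 / (2*0.76) = 1681.4896 m
Sighting distance = 50.5556 * 6 = 303.3333 m
S = 1681.4896 + 303.3333 = 1984.8 m

1984.8


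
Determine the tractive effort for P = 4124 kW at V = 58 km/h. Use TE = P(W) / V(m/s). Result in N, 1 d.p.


Convert: P = 4124 kW = 4124000 W
V = 58 / 3.6 = 16.1111 m/s
TE = 4124000 / 16.1111
TE = 255972.4 N

255972.4


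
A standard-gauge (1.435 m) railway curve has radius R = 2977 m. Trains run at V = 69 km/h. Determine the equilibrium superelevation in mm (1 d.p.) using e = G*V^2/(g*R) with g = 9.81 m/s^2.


Convert speed: V = 69 / 3.6 = 19.1667 m/s
Apply formula: e = 1.435 * 19.1667^2 / (9.81 * 2977)
e = 1.435 * 367.3611 / 29204.37
e = 0.018051 m = 18.1 mm

18.1


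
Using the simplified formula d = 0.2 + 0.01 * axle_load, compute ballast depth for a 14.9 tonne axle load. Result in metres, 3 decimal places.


d = 0.2 + 0.01 * 14.9
d = 0.2 + 0.149
d = 0.349 m

0.349


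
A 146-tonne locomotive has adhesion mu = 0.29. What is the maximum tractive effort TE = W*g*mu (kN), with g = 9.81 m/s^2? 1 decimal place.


TE_max = W * g * mu
TE_max = 146 * 9.81 * 0.29
TE_max = 1432.26 * 0.29
TE_max = 415.4 kN

415.4


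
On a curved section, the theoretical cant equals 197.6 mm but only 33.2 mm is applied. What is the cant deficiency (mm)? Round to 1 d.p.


Cant deficiency = equilibrium cant - actual cant
CD = 197.6 - 33.2
CD = 164.4 mm

164.4


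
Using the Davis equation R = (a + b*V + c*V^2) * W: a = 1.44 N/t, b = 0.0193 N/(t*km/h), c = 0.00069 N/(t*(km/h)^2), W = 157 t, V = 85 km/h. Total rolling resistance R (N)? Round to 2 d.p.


b*V = 0.0193 * 85 = 1.6405
c*V^2 = 0.00069 * 7225 = 4.98525
R_per_t = 1.44 + 1.6405 + 4.98525 = 8.06575 N/t
R_total = 8.06575 * 157 = 1266.32 N

1266.32


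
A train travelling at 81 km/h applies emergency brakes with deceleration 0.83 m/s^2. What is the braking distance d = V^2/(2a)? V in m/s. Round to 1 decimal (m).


Convert speed: V = 81 / 3.6 = 22.5 m/s
V^2 = 506.25
d = 506.25 / (2 * 0.83)
d = 506.25 / 1.66
d = 305.0 m

305.0


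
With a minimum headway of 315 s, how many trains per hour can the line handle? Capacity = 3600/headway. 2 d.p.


Capacity = 3600 / headway
Capacity = 3600 / 315
Capacity = 11.43 trains/hour

11.43


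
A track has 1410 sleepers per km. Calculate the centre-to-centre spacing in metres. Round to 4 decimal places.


Spacing = 1000 m / number of sleepers
Spacing = 1000 / 1410
Spacing = 0.7092 m

0.7092


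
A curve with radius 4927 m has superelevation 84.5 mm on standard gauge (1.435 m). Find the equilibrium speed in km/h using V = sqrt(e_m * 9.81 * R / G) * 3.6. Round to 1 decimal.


Convert cant: e = 84.5 mm = 0.0845 m
V_ms = sqrt(0.0845 * 9.81 * 4927 / 1.435)
V_ms = sqrt(2846.140777) = 53.3492 m/s
V = 53.3492 * 3.6 = 192.1 km/h

192.1


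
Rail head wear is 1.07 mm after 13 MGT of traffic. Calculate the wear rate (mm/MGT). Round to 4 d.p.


Wear rate = total wear / cumulative tonnage
Rate = 1.07 / 13
Rate = 0.0823 mm/MGT

0.0823


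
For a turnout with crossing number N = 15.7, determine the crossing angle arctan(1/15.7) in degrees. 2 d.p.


1/N = 1/15.7 = 0.063694
angle = arctan(0.063694) = 0.063608 rad
angle = 0.063608 * 180/pi = 3.64 degrees

3.64


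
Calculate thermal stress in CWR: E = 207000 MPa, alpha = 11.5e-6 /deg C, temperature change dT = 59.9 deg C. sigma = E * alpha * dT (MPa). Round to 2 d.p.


sigma = E * alpha * dT
sigma = 207000 * 11.5e-6 * 59.9
sigma = 2.3805 * 59.9
sigma = 142.59 MPa

142.59


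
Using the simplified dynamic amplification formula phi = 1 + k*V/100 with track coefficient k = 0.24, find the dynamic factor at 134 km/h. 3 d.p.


phi = 1 + k * V / 100
phi = 1 + 0.24 * 134 / 100
phi = 1 + 0.3216
phi = 1.322

1.322


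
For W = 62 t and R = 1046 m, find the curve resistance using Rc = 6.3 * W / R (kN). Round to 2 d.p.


Rc = 6.3 * W / R
Rc = 6.3 * 62 / 1046
Rc = 390.6 / 1046
Rc = 0.37 kN

0.37


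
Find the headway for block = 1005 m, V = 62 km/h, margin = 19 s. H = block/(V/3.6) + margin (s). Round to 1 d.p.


V = 62 / 3.6 = 17.2222 m/s
Block traversal time = 1005 / 17.2222 = 58.3548 s
Headway = 58.3548 + 19
Headway = 77.4 s

77.4


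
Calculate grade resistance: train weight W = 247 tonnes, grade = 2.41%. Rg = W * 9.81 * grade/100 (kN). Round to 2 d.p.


Rg = W * 9.81 * grade / 100
Rg = 247 * 9.81 * 2.41 / 100
Rg = 2423.07 * 0.0241
Rg = 58.40 kN

58.40


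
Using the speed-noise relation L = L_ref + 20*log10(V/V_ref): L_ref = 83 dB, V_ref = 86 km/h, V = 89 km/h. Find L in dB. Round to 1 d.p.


V/V_ref = 89 / 86 = 1.034884
log10(1.034884) = 0.014892
20 * 0.014892 = 0.2978
L = 83 + 0.2978 = 83.3 dB

83.3


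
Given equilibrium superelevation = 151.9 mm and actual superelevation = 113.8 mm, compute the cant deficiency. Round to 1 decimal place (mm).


Cant deficiency = equilibrium cant - actual cant
CD = 151.9 - 113.8
CD = 38.1 mm

38.1


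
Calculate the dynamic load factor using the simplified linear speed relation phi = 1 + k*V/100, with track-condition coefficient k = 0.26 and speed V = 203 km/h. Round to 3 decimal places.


phi = 1 + k * V / 100
phi = 1 + 0.26 * 203 / 100
phi = 1 + 0.5278
phi = 1.528

1.528


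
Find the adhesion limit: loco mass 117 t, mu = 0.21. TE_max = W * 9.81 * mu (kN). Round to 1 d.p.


TE_max = W * g * mu
TE_max = 117 * 9.81 * 0.21
TE_max = 1147.77 * 0.21
TE_max = 241.0 kN

241.0


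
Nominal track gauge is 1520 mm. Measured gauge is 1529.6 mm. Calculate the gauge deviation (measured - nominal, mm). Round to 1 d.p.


Deviation = measured - nominal
Deviation = 1529.6 - 1520
Deviation = 9.6 mm

9.6


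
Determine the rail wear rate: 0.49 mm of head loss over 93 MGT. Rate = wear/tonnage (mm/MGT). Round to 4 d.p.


Wear rate = total wear / cumulative tonnage
Rate = 0.49 / 93
Rate = 0.0053 mm/MGT

0.0053


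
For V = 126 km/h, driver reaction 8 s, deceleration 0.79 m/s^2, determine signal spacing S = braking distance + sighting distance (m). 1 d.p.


V = 126 / 3.6 = 35.0 m/s
Braking distance = 35.0^2 / (2*0.79) = 775.3165 m
Sighting distance = 35.0 * 8 = 280.0 m
S = 775.3165 + 280.0 = 1055.3 m

1055.3


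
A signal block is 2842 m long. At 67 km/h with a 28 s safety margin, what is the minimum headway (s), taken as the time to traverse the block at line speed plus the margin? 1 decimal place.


V = 67 / 3.6 = 18.6111 m/s
Block traversal time = 2842 / 18.6111 = 152.7045 s
Headway = 152.7045 + 28
Headway = 180.7 s

180.7


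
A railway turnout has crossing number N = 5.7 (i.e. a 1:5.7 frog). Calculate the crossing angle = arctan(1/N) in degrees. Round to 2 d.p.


1/N = 1/5.7 = 0.175439
angle = arctan(0.175439) = 0.173671 rad
angle = 0.173671 * 180/pi = 9.95 degrees

9.95


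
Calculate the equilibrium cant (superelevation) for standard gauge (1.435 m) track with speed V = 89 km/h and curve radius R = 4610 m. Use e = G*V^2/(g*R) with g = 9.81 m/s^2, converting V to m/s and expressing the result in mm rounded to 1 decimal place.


Convert speed: V = 89 / 3.6 = 24.7222 m/s
Apply formula: e = 1.435 * 24.7222^2 / (9.81 * 4610)
e = 1.435 * 611.1883 / 45224.1
e = 0.019394 m = 19.4 mm

19.4


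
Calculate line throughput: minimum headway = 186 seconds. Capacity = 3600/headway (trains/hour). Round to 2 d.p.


Capacity = 3600 / headway
Capacity = 3600 / 186
Capacity = 19.35 trains/hour

19.35


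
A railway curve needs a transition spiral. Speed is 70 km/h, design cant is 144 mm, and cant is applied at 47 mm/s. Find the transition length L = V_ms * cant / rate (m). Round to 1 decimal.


Convert speed: V = 70 / 3.6 = 19.4444 m/s
L = 19.4444 * 144 / 47
L = 2800.0 / 47
L = 59.6 m

59.6


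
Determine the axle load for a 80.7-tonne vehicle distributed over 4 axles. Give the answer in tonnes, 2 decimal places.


Load per axle = total weight / number of axles
Load = 80.7 / 4
Load = 20.18 tonnes

20.18


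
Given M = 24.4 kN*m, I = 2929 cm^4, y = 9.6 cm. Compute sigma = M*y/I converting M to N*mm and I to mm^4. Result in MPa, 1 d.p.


Convert units:
M = 24.4 kN*m = 24400000 N*mm
y = 9.6 cm = 96 mm
I = 2929 cm^4 = 29290000 mm^4
sigma = 24400000 * 96 / 29290000
sigma = 80.0 MPa

80.0


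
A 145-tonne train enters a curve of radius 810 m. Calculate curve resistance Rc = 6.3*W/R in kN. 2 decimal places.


Rc = 6.3 * W / R
Rc = 6.3 * 145 / 810
Rc = 913.5 / 810
Rc = 1.13 kN

1.13


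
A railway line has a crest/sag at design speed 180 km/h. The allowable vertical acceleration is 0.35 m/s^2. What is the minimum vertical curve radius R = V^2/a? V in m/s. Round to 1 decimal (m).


Convert speed: V = 180 / 3.6 = 50.0 m/s
V^2 = 2500.0 m^2/s^2
R_v = 2500.0 / 0.35
R_v = 7142.9 m

7142.9


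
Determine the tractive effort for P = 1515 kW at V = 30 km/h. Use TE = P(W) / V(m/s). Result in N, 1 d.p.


Convert: P = 1515 kW = 1515000 W
V = 30 / 3.6 = 8.3333 m/s
TE = 1515000 / 8.3333
TE = 181800.0 N

181800.0


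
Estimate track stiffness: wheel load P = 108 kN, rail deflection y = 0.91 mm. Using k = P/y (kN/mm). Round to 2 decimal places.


Track stiffness k = P / y
k = 108 / 0.91
k = 118.68 kN/mm

118.68


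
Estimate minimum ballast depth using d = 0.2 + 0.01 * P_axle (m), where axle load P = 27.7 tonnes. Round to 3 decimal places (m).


d = 0.2 + 0.01 * 27.7
d = 0.2 + 0.277
d = 0.477 m

0.477


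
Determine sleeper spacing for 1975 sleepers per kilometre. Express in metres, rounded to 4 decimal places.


Spacing = 1000 m / number of sleepers
Spacing = 1000 / 1975
Spacing = 0.5063 m

0.5063


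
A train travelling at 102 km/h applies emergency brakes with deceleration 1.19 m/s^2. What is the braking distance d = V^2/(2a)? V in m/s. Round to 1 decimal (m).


Convert speed: V = 102 / 3.6 = 28.3333 m/s
V^2 = 802.7778
d = 802.7778 / (2 * 1.19)
d = 802.7778 / 2.38
d = 337.3 m

337.3
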